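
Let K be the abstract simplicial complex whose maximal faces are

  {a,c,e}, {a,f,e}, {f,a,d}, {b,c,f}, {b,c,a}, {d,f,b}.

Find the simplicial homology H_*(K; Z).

H_0 ≅ Z,  H_1 ≅ Z,  H_2 = 0.

Take the total order a < b < c < d < e < f on the vertex set. Then K (dimension 2) consists of the simplices:

  0-simplices (6): a, b, c, d, e, f
  1-simplices (12): ab, ac, ad, ae, af, bc, bd, bf, ce, cf, df, ef
  2-simplices (6): abc, ace, adf, aef, bcf, bdf

Hence C_0 ≅ Z^6, C_1 ≅ Z^12, C_2 ≅ Z^6.

∂_1: C_1 → C_0 maps an edge to its endpoints' difference, ∂[p,q] = q − p. For instance
  ∂bc = c − b.
As a 6×12 matrix over Z this has rank 5, with invariant factors (1,1,1,1,1).

Boundary ∂_2: C_2 → C_1 acts by ∂[p,q,r] = [q,r] − [p,r] + [p,q]. For instance
  ∂ace = ce − ae + ac,
  ∂adf = df − af + ad.
As a 12×6 matrix over Z this has rank 6, with invariant factors (1,1,1,1,1,1).

Now H_k = ker ∂_k / im ∂_{k+1}, so:

  H_0: rank C_0 − rank ∂_1 = 6 − 5 = 1, and the invariant factors of ∂_1 are all 1, so H_0 = Z.
  H_1: rank ker ∂_1 − rank ∂_2 = (12 − 5) − 6 = 1, and the invariant factors of ∂_2 are all 1, so H_1 = Z.
  H_2: rank ker ∂_2 − rank ∂_3 = (6 − 6) − 0 = 0, and there is no ∂_3, so H_2 = 0.

(K is a triangulation of the cylinder S^1 x I.)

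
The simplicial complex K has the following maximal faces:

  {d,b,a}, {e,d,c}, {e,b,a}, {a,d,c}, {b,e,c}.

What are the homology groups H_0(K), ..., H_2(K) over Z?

H_0 = Z,  H_1 = Z,  H_2 = 0.

Order the vertices as a < b < c < d < e. Listing each simplex with vertices in this order, K has dimension 2 with simplices:

  0-simplices (5): a, b, c, d, e
  1-simplices (10): ab, ac, ad, ae, bc, bd, be, cd, ce, de
  2-simplices (5): abd, abe, acd, bce, cde

giving chain groups C_0 ≅ Z^5, C_1 ≅ Z^10, C_2 ≅ Z^5.

∂_1: C_1 → C_0 sends each edge [p,q] (with p < q) to q − p.
This gives a 5×10 integer matrix of rank 4; reducing to Smith normal form yields diagonal entries (1,1,1,1).

The boundary map ∂_2: C_2 → C_1 maps a triangle to the signed sum of its edges. For instance
  ∂abe = be − ae + ab,
  ∂acd = cd − ad + ac.
The resulting 10×5 matrix has rank 5, and its Smith normal form has invariant factors (1,1,1,1,1).

Reading off H_k = ker ∂_k / im ∂_{k+1}:

  H_0: rank C_0 − rank ∂_1 = 5 − 4 = 1, and the invariant factors of ∂_1 are all 1, so H_0 ≅ Z.
  H_1: rank ker ∂_1 − rank ∂_2 = (10 − 4) − 5 = 1, and the invariant factors of ∂_2 are all 1, so H_1 ≅ Z.
  H_2: rank ker ∂_2 − rank ∂_3 = (5 − 5) − 0 = 0, and there is no ∂_3, so H_2 ≅ 0.

As a check, the Euler characteristic is 5 − 10 + 5 = 0, which agrees with 1 − 1 + 0 = 0.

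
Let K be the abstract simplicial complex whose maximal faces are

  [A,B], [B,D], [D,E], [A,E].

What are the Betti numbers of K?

Order the vertices as A < B < D < E. Listing each simplex with vertices in this order, K has dimension 1 with simplices:

  0-simplices (4): A, B, D, E
  1-simplices (4): AB, AE, BD, DE

giving chain groups C_0 ≅ Z^4, C_1 ≅ Z^4.

Boundary ∂_1: C_1 → C_0 sends each edge [p,q] (with p < q) to q − p. For instance
  ∂AE = E − A.
This gives a 4×4 integer matrix of rank 3; reducing to Smith normal form yields diagonal entries (1,1,1).

From H_k ≅ ker(∂_k) / im(∂_{k+1}) we obtain:

  H_0: rank C_0 − rank ∂_1 = 4 − 3 = 1, and the invariant factors of ∂_1 are all 1, so H_0 ≅ Z.
  H_1: rank ker ∂_1 − rank ∂_2 = (4 − 3) − 0 = 1, and there is no ∂_2, so H_1 ≅ Z.

Hence the Betti numbers are b_0 = 1, b_1 = 1.

b_0 = 1, b_1 = 1.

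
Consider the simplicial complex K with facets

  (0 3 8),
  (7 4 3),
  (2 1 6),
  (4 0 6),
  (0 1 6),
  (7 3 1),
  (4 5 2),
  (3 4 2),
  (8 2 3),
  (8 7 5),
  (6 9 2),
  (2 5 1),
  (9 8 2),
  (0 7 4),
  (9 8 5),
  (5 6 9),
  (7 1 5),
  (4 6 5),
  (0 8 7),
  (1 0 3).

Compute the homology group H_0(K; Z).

Fix the vertex order 0 < 1 < 2 < 3 < 4 < 5 < 6 < 7 < 8 < 9 and write every simplex with vertices in increasing order. Then dim K = 2 and the simplices of K are:

  0-simplices (10): [0], [1], [2], [3], [4], [5], [6], [7], [8], [9]
  1-simplices (30): (30 of them)
  2-simplices (20): (20 of them)

so the chain groups are C_0 ≅ Z^10, C_1 ≅ Z^30, C_2 ≅ Z^20.

∂_1: C_1 → C_0 is given by ∂[p,q] = [q] − [p]. For instance
  ∂[2,8] = [8] − [2].
As a 10×30 matrix over Z this has rank 9, with invariant factors (1,1,1,1,1,1,1,1,1).

The boundary map ∂_2: C_2 → C_1 maps a triangle to the signed sum of its edges. For instance
  ∂[0,3,8] = [3,8] − [0,8] + [0,3],
  ∂[5,7,8] = [7,8] − [5,8] + [5,7].
The 30×20 boundary matrix has rank 20 and Smith normal form diag(1,1,1,1,1,1,1,1,1,1,1,1,1,1,1,1,1,1,1,2).

Computing H_k = (kernel of ∂_k) / (image of ∂_{k+1}):

  H_0: rank C_0 − rank ∂_1 = 10 − 9 = 1, and the invariant factors of ∂_1 are all 1, so H_0 = Z.

H_0 = Z.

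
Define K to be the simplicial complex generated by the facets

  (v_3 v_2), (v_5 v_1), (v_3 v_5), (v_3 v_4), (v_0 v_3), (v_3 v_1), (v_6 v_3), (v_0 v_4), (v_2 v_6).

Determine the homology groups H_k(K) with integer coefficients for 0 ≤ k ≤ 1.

H_0 = Z,  H_1 = Z^3.

We work with the vertex ordering v_0 < v_1 < v_2 < v_3 < v_4 < v_5 < v_6. The simplices of K, each written with vertices in increasing order, are:

  0-simplices (7): [v_0], [v_1], [v_2], [v_3], [v_4], [v_5], [v_6]
  1-simplices (9): [v_0,v_3], [v_0,v_4], [v_1,v_3], [v_1,v_5], [v_2,v_3], [v_2,v_6], [v_3,v_4], [v_3,v_5], [v_3,v_6]

so the chain groups are C_0 ≅ Z^7, C_1 ≅ Z^9.

∂_1: C_1 → C_0 maps an edge to its endpoints' difference, ∂[p,q] = q − p.
The 7×9 boundary matrix has rank 6 and Smith normal form diag(1,1,1,1,1,1).

Reading off H_k = ker ∂_k / im ∂_{k+1}:

  H_0: rank C_0 − rank ∂_1 = 7 − 6 = 1, and the invariant factors of ∂_1 are all 1, so H_0 ≅ Z.
  H_1: rank ker ∂_1 − rank ∂_2 = (9 − 6) − 0 = 3, and there is no ∂_2, so H_1 ≅ Z^3.

As a check, the Euler characteristic is 7 − 9 = -2, which agrees with 1 − 3 = -2.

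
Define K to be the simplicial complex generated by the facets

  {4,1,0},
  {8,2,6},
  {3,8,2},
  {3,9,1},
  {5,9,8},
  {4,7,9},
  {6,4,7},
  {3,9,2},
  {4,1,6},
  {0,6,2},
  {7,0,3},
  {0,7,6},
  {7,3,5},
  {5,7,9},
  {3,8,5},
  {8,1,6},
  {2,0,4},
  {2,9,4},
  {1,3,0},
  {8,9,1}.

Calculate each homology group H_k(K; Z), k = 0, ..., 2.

H_0 ≅ Z,  H_1 ≅ Z ⊕ Z_2,  H_2 = 0.

Fix the vertex order 0 < 1 < 2 < 3 < 4 < 5 < 6 < 7 < 8 < 9 and write every simplex with vertices in increasing order. Then dim K = 2 and the simplices of K are:

  0-simplices (10): [0], [1], [2], [3], [4], [5], [6], [7], [8], [9]
  1-simplices (30): (30 of them)
  2-simplices (20): (20 of them)

so the chain groups are C_0 ≅ Z^10, C_1 ≅ Z^30, C_2 ≅ Z^20.

Boundary ∂_1: C_1 → C_0 is given by ∂[p,q] = [q] − [p].
The resulting 10×30 matrix has rank 9, and its Smith normal form has invariant factors (1,1,1,1,1,1,1,1,1).

Boundary ∂_2: C_2 → C_1 acts by ∂[p,q,r] = [q,r] − [p,r] + [p,q]. For instance
  ∂[0,1,3] = [1,3] − [0,3] + [0,1],
  ∂[1,6,8] = [6,8] − [1,8] + [1,6].
The 30×20 boundary matrix has rank 20 and Smith normal form diag(1,1,1,1,1,1,1,1,1,1,1,1,1,1,1,1,1,1,1,2).

Now H_k = ker ∂_k / im ∂_{k+1}, so:

  H_0: rank C_0 − rank ∂_1 = 10 − 9 = 1, and the invariant factors of ∂_1 are all 1, so H_0 ≅ Z.
  H_1: rank ker ∂_1 − rank ∂_2 = (30 − 9) − 20 = 1, and ∂_2 has invariant factor 2 > 1, so H_1 ≅ Z ⊕ Z_2.
  H_2: rank ker ∂_2 − rank ∂_3 = (20 − 20) − 0 = 0, and there is no ∂_3, so H_2 ≅ 0.

(K is a triangulation of the Klein bottle.)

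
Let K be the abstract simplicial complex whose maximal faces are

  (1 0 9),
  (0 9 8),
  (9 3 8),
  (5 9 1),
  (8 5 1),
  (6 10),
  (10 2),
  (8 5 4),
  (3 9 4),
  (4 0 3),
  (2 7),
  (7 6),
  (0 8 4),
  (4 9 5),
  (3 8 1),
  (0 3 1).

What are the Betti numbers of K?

b_0 = 2, b_1 = 1, b_2 = 0.

We work with the vertex ordering 0 < 1 < 2 < 3 < 4 < 5 < 6 < 7 < 8 < 9 < 10. The simplices of K, each written with vertices in increasing order, are:

  0-simplices (11): [0], [1], [2], [3], [4], [5], [6], [7], [8], [9], [10]
  1-simplices (22): [0,1], [0,3], [0,4], [0,8], [0,9], [1,3], [1,5], [1,8], [1,9], [2,7], [2,10], [3,4], [3,8], [3,9], [4,5], [4,8], [4,9], [5,8], [5,9], [6,7], [6,10], [8,9]
  2-simplices (12): [0,1,3], [0,1,9], [0,3,4], [0,4,8], [0,8,9], [1,3,8], [1,5,8], [1,5,9], [3,4,9], [3,8,9], [4,5,8], [4,5,9]

giving chain groups C_0 ≅ Z^11, C_1 ≅ Z^22, C_2 ≅ Z^12.

∂_1: C_1 → C_0 maps an edge to its endpoints' difference, ∂[p,q] = q − p. For instance
  ∂[3,8] = [8] − [3].
The 11×22 boundary matrix has rank 9 and Smith normal form diag(1,1,1,1,1,1,1,1,1).

∂_2: C_2 → C_1 maps a triangle to the signed sum of its edges. For instance
  ∂[0,1,9] = [1,9] − [0,9] + [0,1],
  ∂[0,1,3] = [1,3] − [0,3] + [0,1].
The 22×12 boundary matrix has rank 12 and Smith normal form diag(1,1,1,1,1,1,1,1,1,1,1,2).

From H_k ≅ ker(∂_k) / im(∂_{k+1}) we obtain:

  H_0: rank C_0 − rank ∂_1 = 11 − 9 = 2, and the invariant factors of ∂_1 are all 1, so H_0 = Z^2.
  H_1: rank ker ∂_1 − rank ∂_2 = (22 − 9) − 12 = 1, and ∂_2 has invariant factor 2 > 1, so H_1 = Z ⊕ Z/2Z.
  H_2: rank ker ∂_2 − rank ∂_3 = (12 − 12) − 0 = 0, and there is no ∂_3, so H_2 = 0.

As a check, the Euler characteristic is 11 − 22 + 12 = 1, which agrees with 2 − 1 + 0 = 1.

Hence the Betti numbers are b_0 = 2, b_1 = 1, b_2 = 0.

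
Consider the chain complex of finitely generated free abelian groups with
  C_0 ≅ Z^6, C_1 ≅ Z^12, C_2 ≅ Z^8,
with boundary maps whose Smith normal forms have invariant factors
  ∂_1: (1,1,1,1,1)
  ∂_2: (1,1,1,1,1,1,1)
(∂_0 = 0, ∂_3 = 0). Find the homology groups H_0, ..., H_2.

H_0 ≅ Z,  H_1 = 0,  H_2 ≅ Z.

H_0: b_0 = 6 − 0 − 5 = 1; torsion from ∂_1 factors > 1: none. So H_0 ≅ Z.
H_1: b_1 = 12 − 5 − 7 = 0; torsion from ∂_2 factors > 1: none. So H_1 ≅ 0.
H_2: b_2 = 8 − 7 − 0 = 1; torsion from ∂_3 factors > 1: none. So H_2 ≅ Z.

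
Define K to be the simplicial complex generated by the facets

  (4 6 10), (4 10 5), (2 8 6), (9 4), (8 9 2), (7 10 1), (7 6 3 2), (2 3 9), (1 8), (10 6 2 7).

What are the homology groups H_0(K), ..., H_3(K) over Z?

We work with the vertex ordering 1 < 2 < 3 < 4 < 5 < 6 < 7 < 8 < 9 < 10. The simplices of K, each written with vertices in increasing order, are:

  0-simplices (10): [1], [2], [3], [4], [5], [6], [7], [8], [9], [10]
  1-simplices (22): [1,7], [1,8], [1,10], [2,3], [2,6], [2,7], [2,8], [2,9], [2,10], [3,6], [3,7], [3,9], [4,5], [4,6], [4,9], [4,10], [5,10], [6,7], [6,8], [6,10], [7,10], [8,9]
  2-simplices (13): [1,7,10], [2,3,6], [2,3,7], [2,3,9], [2,6,7], [2,6,8], [2,6,10], [2,7,10], [2,8,9], [3,6,7], [4,5,10], [4,6,10], [6,7,10]
  3-simplices (2): [2,3,6,7], [2,6,7,10]

Hence C_0 ≅ Z^10, C_1 ≅ Z^22, C_2 ≅ Z^13, C_3 ≅ Z^2.

Boundary ∂_1: C_1 → C_0 is given by ∂[p,q] = [q] − [p]. For instance
  ∂[6,8] = [8] − [6].
This gives a 10×22 integer matrix of rank 9; reducing to Smith normal form yields diagonal entries (1,1,1,1,1,1,1,1,1).

The boundary map ∂_2: C_2 → C_1 acts by ∂[p,q,r] = [q,r] − [p,r] + [p,q]. For instance
  ∂[2,3,7] = [3,7] − [2,7] + [2,3],
  ∂[6,7,10] = [7,10] − [6,10] + [6,7].
The 22×13 boundary matrix has rank 11 and Smith normal form diag(1,1,1,1,1,1,1,1,1,1,1).

Boundary ∂_3: C_3 → C_2 sends each 3-simplex σ to the alternating sum Σ_i (−1)^i (σ with its i-th vertex removed). For instance
  ∂[2,6,7,10] = [6,7,10] − [2,7,10] + [2,6,10] − [2,6,7],
  ∂[2,3,6,7] = [3,6,7] − [2,6,7] + [2,3,7] − [2,3,6].
This gives a 13×2 integer matrix of rank 2; reducing to Smith normal form yields diagonal entries (1,1).

Now H_k = ker ∂_k / im ∂_{k+1}, so:

  H_0: rank C_0 − rank ∂_1 = 10 − 9 = 1, and the invariant factors of ∂_1 are all 1, so H_0 ≅ Z.
  H_1: rank ker ∂_1 − rank ∂_2 = (22 − 9) − 11 = 2, and the invariant factors of ∂_2 are all 1, so H_1 ≅ Z^2.
  H_2: rank ker ∂_2 − rank ∂_3 = (13 − 11) − 2 = 0, and the invariant factors of ∂_3 are all 1, so H_2 ≅ 0.
  H_3: rank ker ∂_3 − rank ∂_4 = (2 − 2) − 0 = 0, and there is no ∂_4, so H_3 ≅ 0.

H_0 ≅ Z,  H_1 ≅ Z^2,  H_2 = 0,  H_3 = 0.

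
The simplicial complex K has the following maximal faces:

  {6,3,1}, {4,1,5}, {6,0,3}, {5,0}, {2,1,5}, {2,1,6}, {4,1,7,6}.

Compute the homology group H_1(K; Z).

Take the total order 0 < 1 < 2 < 3 < 4 < 5 < 6 < 7 on the vertex set. Then K (dimension 3) consists of the simplices:

  0-simplices (8): [0], [1], [2], [3], [4], [5], [6], [7]
  1-simplices (16): [0,3], [0,5], [0,6], [1,2], [1,3], [1,4], [1,5], [1,6], [1,7], [2,5], [2,6], [3,6], [4,5], [4,6], [4,7], [6,7]
  2-simplices (9): [0,3,6], [1,2,5], [1,2,6], [1,3,6], [1,4,5], [1,4,6], [1,4,7], [1,6,7], [4,6,7]
  3-simplices (1): [1,4,6,7]

so the chain groups are C_0 ≅ Z^8, C_1 ≅ Z^16, C_2 ≅ Z^9, C_3 ≅ Z^1.

The boundary map ∂_1: C_1 → C_0 is given by ∂[p,q] = [q] − [p].
The resulting 8×16 matrix has rank 7, and its Smith normal form has invariant factors (1,1,1,1,1,1,1).

∂_2: C_2 → C_1 sends each 2-simplex [p,q,r] to [q,r] − [p,r] + [p,q]. For instance
  ∂[1,4,7] = [4,7] − [1,7] + [1,4],
  ∂[1,6,7] = [6,7] − [1,7] + [1,6].
This gives a 16×9 integer matrix of rank 8; reducing to Smith normal form yields diagonal entries (1,1,1,1,1,1,1,1).

∂_3: C_3 → C_2 sends each 3-simplex σ to the alternating sum Σ_i (−1)^i (σ with its i-th vertex removed). For instance
  ∂[1,4,6,7] = [4,6,7] − [1,6,7] + [1,4,7] − [1,4,6].
As a 9×1 matrix over Z this has rank 1, with invariant factors (1).

Reading off H_k = ker ∂_k / im ∂_{k+1}:

  H_1: rank ker ∂_1 − rank ∂_2 = (16 − 7) − 8 = 1, and the invariant factors of ∂_2 are all 1, so H_1 = Z.

H_1 ≅ Z.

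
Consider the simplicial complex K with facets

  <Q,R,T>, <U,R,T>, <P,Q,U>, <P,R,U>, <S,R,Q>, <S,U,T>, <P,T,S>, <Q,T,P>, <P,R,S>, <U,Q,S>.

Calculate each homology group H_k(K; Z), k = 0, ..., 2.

H_0 ≅ Z,  H_1 ≅ Z/2,  H_2 = 0.

Take the total order P < Q < R < S < T < U on the vertex set. Then K (dimension 2) consists of the simplices:

  0-simplices (6): P, Q, R, S, T, U
  1-simplices (15): PQ, PR, PS, PT, PU, QR, QS, QT, QU, RS, RT, RU, ST, SU, TU
  2-simplices (10): PQT, PQU, PRS, PRU, PST, QRS, QRT, QSU, RTU, STU

Hence C_0 ≅ Z^6, C_1 ≅ Z^15, C_2 ≅ Z^10.

Boundary ∂_1: C_1 → C_0 is given by ∂[p,q] = [q] − [p].
The resulting 6×15 matrix has rank 5, and its Smith normal form has invariant factors (1,1,1,1,1).

∂_2: C_2 → C_1 maps a triangle to the signed sum of its edges. For instance
  ∂STU = TU − SU + ST,
  ∂QSU = SU − QU + QS.
As a 15×10 matrix over Z this has rank 10, with invariant factors (1,1,1,1,1,1,1,1,1,2).

Reading off H_k = ker ∂_k / im ∂_{k+1}:

  H_0: rank C_0 − rank ∂_1 = 6 − 5 = 1, and the invariant factors of ∂_1 are all 1, so H_0 = Z.
  H_1: rank ker ∂_1 − rank ∂_2 = (15 − 5) − 10 = 0, and ∂_2 has invariant factor 2 > 1, so H_1 = Z/2.
  H_2: rank ker ∂_2 − rank ∂_3 = (10 − 10) − 0 = 0, and there is no ∂_3, so H_2 = 0.

As a check, the Euler characteristic is 6 − 15 + 10 = 1, which agrees with 1 − 0 + 0 = 1.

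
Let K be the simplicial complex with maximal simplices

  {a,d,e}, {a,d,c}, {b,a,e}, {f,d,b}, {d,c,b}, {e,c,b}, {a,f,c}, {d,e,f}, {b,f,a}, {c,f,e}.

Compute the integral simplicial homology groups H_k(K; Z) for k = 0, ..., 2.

H_0 = Z,  H_1 = Z_2,  H_2 = 0.

Order the vertices as a < b < c < d < e < f. Listing each simplex with vertices in this order, K has dimension 2 with simplices:

  0-simplices (6): a, b, c, d, e, f
  1-simplices (15): ab, ac, ad, ae, af, bc, bd, be, bf, cd, ce, cf, de, df, ef
  2-simplices (10): abe, abf, acd, acf, ade, bcd, bce, bdf, cef, def

Hence C_0 ≅ Z^6, C_1 ≅ Z^15, C_2 ≅ Z^10.

The boundary map ∂_1: C_1 → C_0 is given by ∂[p,q] = [q] − [p]. For instance
  ∂ab = b − a.
As a 6×15 matrix over Z this has rank 5, with invariant factors (1,1,1,1,1).

Boundary ∂_2: C_2 → C_1 maps a triangle to the signed sum of its edges. For instance
  ∂ade = de − ae + ad,
  ∂abe = be − ae + ab.
The 15×10 boundary matrix has rank 10 and Smith normal form diag(1,1,1,1,1,1,1,1,1,2).

Computing H_k = (kernel of ∂_k) / (image of ∂_{k+1}):

  H_0: rank C_0 − rank ∂_1 = 6 − 5 = 1, and the invariant factors of ∂_1 are all 1, so H_0 ≅ Z.
  H_1: rank ker ∂_1 − rank ∂_2 = (15 − 5) − 10 = 0, and ∂_2 has invariant factor 2 > 1, so H_1 ≅ Z_2.
  H_2: rank ker ∂_2 − rank ∂_3 = (10 − 10) − 0 = 0, and there is no ∂_3, so H_2 ≅ 0.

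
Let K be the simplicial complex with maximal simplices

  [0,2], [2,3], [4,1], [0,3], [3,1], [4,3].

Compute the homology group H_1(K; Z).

Take the total order 0 < 1 < 2 < 3 < 4 on the vertex set. Then K (dimension 1) consists of the simplices:

  0-simplices (5): [0], [1], [2], [3], [4]
  1-simplices (6): [0,2], [0,3], [1,3], [1,4], [2,3], [3,4]

Hence C_0 ≅ Z^5, C_1 ≅ Z^6.

∂_1: C_1 → C_0 sends each edge [p,q] (with p < q) to q − p. For instance
  ∂[0,2] = [2] − [0].
The 5×6 boundary matrix has rank 4 and Smith normal form diag(1,1,1,1).

From H_k ≅ ker(∂_k) / im(∂_{k+1}) we obtain:

  H_1: rank ker ∂_1 − rank ∂_2 = (6 − 4) − 0 = 2, and there is no ∂_2, so H_1 ≅ Z^2.

H_1 ≅ Z^2.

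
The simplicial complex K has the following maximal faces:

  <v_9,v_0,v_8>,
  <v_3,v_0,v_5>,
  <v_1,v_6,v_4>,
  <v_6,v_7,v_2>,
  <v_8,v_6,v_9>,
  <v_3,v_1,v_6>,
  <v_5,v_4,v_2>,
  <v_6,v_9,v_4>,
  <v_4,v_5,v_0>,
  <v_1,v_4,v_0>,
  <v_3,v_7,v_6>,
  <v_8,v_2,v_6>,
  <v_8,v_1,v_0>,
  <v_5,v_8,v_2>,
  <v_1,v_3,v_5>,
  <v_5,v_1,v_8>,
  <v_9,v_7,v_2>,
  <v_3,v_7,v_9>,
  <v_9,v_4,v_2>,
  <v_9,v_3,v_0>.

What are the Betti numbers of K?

K has 10 vertices, 30 edges, 20 triangles.
rank ∂_0 = 0, rank ∂_1 = 9 ⇒ b_0 = 10 − 0 − 9 = 1; all invariant factors of ∂_1 are 1 so no torsion. So H_0 ≅ Z.
rank ∂_1 = 9, rank ∂_2 = 20 ⇒ b_1 = 30 − 9 − 20 = 1; ∂_2 has invariant factor(s) [2] giving torsion. So H_1 ≅ Z ⊕ Z/2.
rank ∂_2 = 20, rank ∂_3 = 0 ⇒ b_2 = 20 − 20 − 0 = 0. So H_2 ≅ 0.

b_0 = 1, b_1 = 1, b_2 = 0.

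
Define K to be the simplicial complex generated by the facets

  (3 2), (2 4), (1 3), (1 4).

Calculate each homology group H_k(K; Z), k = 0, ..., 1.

K has 4 vertices, 4 edges.
rank ∂_0 = 0, rank ∂_1 = 3 ⇒ b_0 = 4 − 0 − 3 = 1; all invariant factors of ∂_1 are 1 so no torsion. So H_0 ≅ Z.
rank ∂_1 = 3, rank ∂_2 = 0 ⇒ b_1 = 4 − 3 − 0 = 1. So H_1 ≅ Z.

H_0 ≅ Z,  H_1 ≅ Z.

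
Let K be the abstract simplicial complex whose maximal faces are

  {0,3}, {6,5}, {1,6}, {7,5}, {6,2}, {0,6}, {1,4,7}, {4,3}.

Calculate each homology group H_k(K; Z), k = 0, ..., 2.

H_0 = Z,  H_1 = Z^2,  H_2 = 0.

Take the total order 0 < 1 < 2 < 3 < 4 < 5 < 6 < 7 on the vertex set. Then K (dimension 2) consists of the simplices:

  0-simplices (8): [0], [1], [2], [3], [4], [5], [6], [7]
  1-simplices (10): [0,3], [0,6], [1,4], [1,6], [1,7], [2,6], [3,4], [4,7], [5,6], [5,7]
  2-simplices (1): [1,4,7]

giving chain groups C_0 ≅ Z^8, C_1 ≅ Z^10, C_2 ≅ Z^1.

The boundary map ∂_1: C_1 → C_0 is given by ∂[p,q] = [q] − [p].
As a 8×10 matrix over Z this has rank 7, with invariant factors (1,1,1,1,1,1,1).

The boundary map ∂_2: C_2 → C_1 sends each 2-simplex [p,q,r] to [q,r] − [p,r] + [p,q]. For instance
  ∂[1,4,7] = [4,7] − [1,7] + [1,4].
As a 10×1 matrix over Z this has rank 1, with invariant factors (1).

Reading off H_k = ker ∂_k / im ∂_{k+1}:

  H_0: rank C_0 − rank ∂_1 = 8 − 7 = 1, and the invariant factors of ∂_1 are all 1, so H_0 = Z.
  H_1: rank ker ∂_1 − rank ∂_2 = (10 − 7) − 1 = 2, and the invariant factors of ∂_2 are all 1, so H_1 = Z^2.
  H_2: rank ker ∂_2 − rank ∂_3 = (1 − 1) − 0 = 0, and there is no ∂_3, so H_2 = 0.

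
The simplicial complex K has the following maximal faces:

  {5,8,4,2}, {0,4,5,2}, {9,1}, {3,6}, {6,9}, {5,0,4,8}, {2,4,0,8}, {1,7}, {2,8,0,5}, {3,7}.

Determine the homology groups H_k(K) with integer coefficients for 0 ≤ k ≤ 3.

We work with the vertex ordering 0 < 1 < 2 < 3 < 4 < 5 < 6 < 7 < 8 < 9. The simplices of K, each written with vertices in increasing order, are:

  0-simplices (10): [0], [1], [2], [3], [4], [5], [6], [7], [8], [9]
  1-simplices (15): [0,2], [0,4], [0,5], [0,8], [1,7], [1,9], [2,4], [2,5], [2,8], [3,6], [3,7], [4,5], [4,8], [5,8], [6,9]
  2-simplices (10): [0,2,4], [0,2,5], [0,2,8], [0,4,5], [0,4,8], [0,5,8], [2,4,5], [2,4,8], [2,5,8], [4,5,8]
  3-simplices (5): [0,2,4,5], [0,2,4,8], [0,2,5,8], [0,4,5,8], [2,4,5,8]

giving chain groups C_0 ≅ Z^10, C_1 ≅ Z^15, C_2 ≅ Z^10, C_3 ≅ Z^5.

∂_1: C_1 → C_0 is given by ∂[p,q] = [q] − [p]. For instance
  ∂[3,7] = [7] − [3].
As a 10×15 matrix over Z this has rank 8, with invariant factors (1,1,1,1,1,1,1,1).

Boundary ∂_2: C_2 → C_1 maps a triangle to the signed sum of its edges. For instance
  ∂[0,5,8] = [5,8] − [0,8] + [0,5],
  ∂[0,2,5] = [2,5] − [0,5] + [0,2].
The resulting 15×10 matrix has rank 6, and its Smith normal form has invariant factors (1,1,1,1,1,1).

The boundary map ∂_3: C_3 → C_2 sends each 3-simplex σ to the alternating sum Σ_i (−1)^i (σ with its i-th vertex removed). For instance
  ∂[0,2,4,8] = [2,4,8] − [0,4,8] + [0,2,8] − [0,2,4],
  ∂[0,4,5,8] = [4,5,8] − [0,5,8] + [0,4,8] − [0,4,5].
This gives a 10×5 integer matrix of rank 4; reducing to Smith normal form yields diagonal entries (1,1,1,1).

Reading off H_k = ker ∂_k / im ∂_{k+1}:

  H_0: rank C_0 − rank ∂_1 = 10 − 8 = 2, and the invariant factors of ∂_1 are all 1, so H_0 = Z^2.
  H_1: rank ker ∂_1 − rank ∂_2 = (15 − 8) − 6 = 1, and the invariant factors of ∂_2 are all 1, so H_1 = Z.
  H_2: rank ker ∂_2 − rank ∂_3 = (10 − 6) − 4 = 0, and the invariant factors of ∂_3 are all 1, so H_2 = 0.
  H_3: rank ker ∂_3 − rank ∂_4 = (5 − 4) − 0 = 1, and there is no ∂_4, so H_3 = Z.

(K is a triangulation of the disjoint union of the circle S^1 and the 3-sphere S^3.)

H_0 ≅ Z^2,  H_1 ≅ Z,  H_2 = 0,  H_3 ≅ Z.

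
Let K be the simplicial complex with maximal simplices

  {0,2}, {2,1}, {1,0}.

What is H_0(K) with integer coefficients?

H_0 ≅ Z.

Take the total order 0 < 1 < 2 on the vertex set. Then K (dimension 1) consists of the simplices:

  0-simplices (3): [0], [1], [2]
  1-simplices (3): [0,1], [0,2], [1,2]

so the chain groups are C_0 ≅ Z^3, C_1 ≅ Z^3.

∂_1: C_1 → C_0 is given by ∂[p,q] = [q] − [p].
As a 3×3 matrix over Z this has rank 2, with invariant factors (1,1).

Now H_k = ker ∂_k / im ∂_{k+1}, so:

  H_0: rank C_0 − rank ∂_1 = 3 − 2 = 1, and the invariant factors of ∂_1 are all 1, so H_0 ≅ Z.

(K is a triangulation of the circle S^1.)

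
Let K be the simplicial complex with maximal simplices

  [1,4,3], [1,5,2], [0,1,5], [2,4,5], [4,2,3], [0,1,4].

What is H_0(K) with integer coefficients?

K has 6 vertices, 12 edges, 6 triangles.
rank ∂_0 = 0, rank ∂_1 = 5 ⇒ b_0 = 6 − 0 − 5 = 1; all invariant factors of ∂_1 are 1 so no torsion. So H_0 = Z.

H_0 = Z.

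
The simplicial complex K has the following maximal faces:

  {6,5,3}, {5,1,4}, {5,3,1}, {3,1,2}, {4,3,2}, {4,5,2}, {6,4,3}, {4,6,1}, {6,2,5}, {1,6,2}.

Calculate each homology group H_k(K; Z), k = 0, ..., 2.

H_0 ≅ Z,  H_1 ≅ Z/2,  H_2 = 0.

K has 6 vertices, 15 edges, 10 triangles.
rank ∂_0 = 0, rank ∂_1 = 5 ⇒ b_0 = 6 − 0 − 5 = 1; all invariant factors of ∂_1 are 1 so no torsion. So H_0 ≅ Z.
rank ∂_1 = 5, rank ∂_2 = 10 ⇒ b_1 = 15 − 5 − 10 = 0; ∂_2 has invariant factor(s) [2] giving torsion. So H_1 ≅ Z/2.
rank ∂_2 = 10, rank ∂_3 = 0 ⇒ b_2 = 10 − 10 − 0 = 0. So H_2 ≅ 0.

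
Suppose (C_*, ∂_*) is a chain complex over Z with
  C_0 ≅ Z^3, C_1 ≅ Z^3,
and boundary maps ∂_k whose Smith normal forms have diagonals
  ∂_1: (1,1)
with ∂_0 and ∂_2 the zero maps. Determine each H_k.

H_0 = Z,  H_1 = Z.

H_0: b_0 = 3 − 0 − 2 = 1; torsion from ∂_1 factors > 1: none. So H_0 = Z.
H_1: b_1 = 3 − 2 − 0 = 1; torsion from ∂_2 factors > 1: none. So H_1 = Z.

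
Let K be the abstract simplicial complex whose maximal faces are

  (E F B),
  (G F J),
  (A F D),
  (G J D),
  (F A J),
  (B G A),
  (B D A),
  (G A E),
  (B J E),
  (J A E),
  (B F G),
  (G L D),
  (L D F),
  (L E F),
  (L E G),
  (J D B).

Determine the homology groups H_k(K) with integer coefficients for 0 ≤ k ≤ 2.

H_0 = Z,  H_1 = Z^2,  H_2 = Z.

Fix the vertex order A < B < D < E < F < G < J < L and write every simplex with vertices in increasing order. Then dim K = 2 and the simplices of K are:

  0-simplices (8): A, B, D, E, F, G, J, L
  1-simplices (24): AB, AD, AE, AF, AG, AJ, BD, BE, BF, BG, BJ, DF, DG, DJ, DL, EF, EG, EJ, EL, FG, FJ, FL, GJ, GL
  2-simplices (16): ABD, ABG, ADF, AEG, AEJ, AFJ, BDJ, BEF, BEJ, BFG, DFL, DGJ, DGL, EFL, EGL, FGJ

Hence C_0 ≅ Z^8, C_1 ≅ Z^24, C_2 ≅ Z^16.

∂_1: C_1 → C_0 is given by ∂[p,q] = [q] − [p]. For instance
  ∂AB = B − A.
This gives a 8×24 integer matrix of rank 7; reducing to Smith normal form yields diagonal entries (1,1,1,1,1,1,1).

∂_2: C_2 → C_1 sends each 2-simplex [p,q,r] to [q,r] − [p,r] + [p,q]. For instance
  ∂BDJ = DJ − BJ + BD,
  ∂ABG = BG − AG + AB.
The resulting 24×16 matrix has rank 15, and its Smith normal form has invariant factors (1,1,1,1,1,1,1,1,1,1,1,1,1,1,1).

From H_k ≅ ker(∂_k) / im(∂_{k+1}) we obtain:

  H_0: rank C_0 − rank ∂_1 = 8 − 7 = 1, and the invariant factors of ∂_1 are all 1, so H_0 ≅ Z.
  H_1: rank ker ∂_1 − rank ∂_2 = (24 − 7) − 15 = 2, and the invariant factors of ∂_2 are all 1, so H_1 ≅ Z^2.
  H_2: rank ker ∂_2 − rank ∂_3 = (16 − 15) − 0 = 1, and there is no ∂_3, so H_2 ≅ Z.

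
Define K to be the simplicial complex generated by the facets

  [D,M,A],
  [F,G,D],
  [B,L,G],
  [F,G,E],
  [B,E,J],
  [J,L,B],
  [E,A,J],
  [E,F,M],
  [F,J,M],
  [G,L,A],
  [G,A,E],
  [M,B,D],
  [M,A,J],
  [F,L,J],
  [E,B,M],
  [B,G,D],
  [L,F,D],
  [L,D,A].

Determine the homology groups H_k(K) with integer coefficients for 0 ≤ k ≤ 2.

Fix the vertex order A < B < D < E < F < G < J < L < M and write every simplex with vertices in increasing order. Then dim K = 2 and the simplices of K are:

  0-simplices (9): A, B, D, E, F, G, J, L, M
  1-simplices (27): AD, AE, AG, AJ, AL, AM, BD, BE, BG, BJ, BL, BM, DF, DG, DL, DM, EF, EG, EJ, EM, FG, FJ, FL, FM, GL, JL, JM
  2-simplices (18): ADL, ADM, AEG, AEJ, AGL, AJM, BDG, BDM, BEJ, BEM, BGL, BJL, DFG, DFL, EFG, EFM, FJL, FJM

Hence C_0 ≅ Z^9, C_1 ≅ Z^27, C_2 ≅ Z^18.

∂_1: C_1 → C_0 maps an edge to its endpoints' difference, ∂[p,q] = q − p. For instance
  ∂AJ = J − A.
This gives a 9×27 integer matrix of rank 8; reducing to Smith normal form yields diagonal entries (1,1,1,1,1,1,1,1).

Boundary ∂_2: C_2 → C_1 maps a triangle to the signed sum of its edges. For instance
  ∂BGL = GL − BL + BG,
  ∂BEM = EM − BM + BE.
The 27×18 boundary matrix has rank 18 and Smith normal form diag(1,1,1,1,1,1,1,1,1,1,1,1,1,1,1,1,1,2).

Reading off H_k = ker ∂_k / im ∂_{k+1}:

  H_0: rank C_0 − rank ∂_1 = 9 − 8 = 1, and the invariant factors of ∂_1 are all 1, so H_0 ≅ Z.
  H_1: rank ker ∂_1 − rank ∂_2 = (27 − 8) − 18 = 1, and ∂_2 has invariant factor 2 > 1, so H_1 ≅ Z ⊕ Z/2Z.
  H_2: rank ker ∂_2 − rank ∂_3 = (18 − 18) − 0 = 0, and there is no ∂_3, so H_2 ≅ 0.

H_0 ≅ Z,  H_1 ≅ Z ⊕ Z/2Z,  H_2 = 0.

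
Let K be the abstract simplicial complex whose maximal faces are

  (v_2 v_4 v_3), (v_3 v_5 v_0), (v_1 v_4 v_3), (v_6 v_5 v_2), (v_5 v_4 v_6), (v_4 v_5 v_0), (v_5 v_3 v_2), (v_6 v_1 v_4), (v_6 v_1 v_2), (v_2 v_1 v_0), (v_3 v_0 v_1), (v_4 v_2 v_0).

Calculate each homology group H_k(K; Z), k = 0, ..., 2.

H_0 = Z,  H_1 = Z/2,  H_2 = 0.

We work with the vertex ordering v_0 < v_1 < v_2 < v_3 < v_4 < v_5 < v_6. The simplices of K, each written with vertices in increasing order, are:

  0-simplices (7): [v_0], [v_1], [v_2], [v_3], [v_4], [v_5], [v_6]
  1-simplices (18): (18 of them)
  2-simplices (12): (12 of them)

Hence C_0 ≅ Z^7, C_1 ≅ Z^18, C_2 ≅ Z^12.

Boundary ∂_1: C_1 → C_0 sends each edge [p,q] (with p < q) to q − p.
The 7×18 boundary matrix has rank 6 and Smith normal form diag(1,1,1,1,1,1).

∂_2: C_2 → C_1 acts by ∂[p,q,r] = [q,r] − [p,r] + [p,q]. For instance
  ∂[v_1,v_3,v_4] = [v_3,v_4] − [v_1,v_4] + [v_1,v_3],
  ∂[v_1,v_2,v_6] = [v_2,v_6] − [v_1,v_6] + [v_1,v_2].
The resulting 18×12 matrix has rank 12, and its Smith normal form has invariant factors (1,1,1,1,1,1,1,1,1,1,1,2).

Computing H_k = (kernel of ∂_k) / (image of ∂_{k+1}):

  H_0: rank C_0 − rank ∂_1 = 7 − 6 = 1, and the invariant factors of ∂_1 are all 1, so H_0 = Z.
  H_1: rank ker ∂_1 − rank ∂_2 = (18 − 6) − 12 = 0, and ∂_2 has invariant factor 2 > 1, so H_1 = Z/2.
  H_2: rank ker ∂_2 − rank ∂_3 = (12 − 12) − 0 = 0, and there is no ∂_3, so H_2 = 0.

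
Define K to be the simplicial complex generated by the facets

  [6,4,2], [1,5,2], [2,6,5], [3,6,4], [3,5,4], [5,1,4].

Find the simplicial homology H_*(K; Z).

H_0 ≅ Z,  H_1 ≅ Z,  H_2 = 0.

Fix the vertex order 1 < 2 < 3 < 4 < 5 < 6 and write every simplex with vertices in increasing order. Then dim K = 2 and the simplices of K are:

  0-simplices (6): [1], [2], [3], [4], [5], [6]
  1-simplices (12): [1,2], [1,4], [1,5], [2,4], [2,5], [2,6], [3,4], [3,5], [3,6], [4,5], [4,6], [5,6]
  2-simplices (6): [1,2,5], [1,4,5], [2,4,6], [2,5,6], [3,4,5], [3,4,6]

so the chain groups are C_0 ≅ Z^6, C_1 ≅ Z^12, C_2 ≅ Z^6.

∂_1: C_1 → C_0 maps an edge to its endpoints' difference, ∂[p,q] = q − p.
The 6×12 boundary matrix has rank 5 and Smith normal form diag(1,1,1,1,1).

Boundary ∂_2: C_2 → C_1 acts by ∂[p,q,r] = [q,r] − [p,r] + [p,q]. For instance
  ∂[3,4,5] = [4,5] − [3,5] + [3,4],
  ∂[1,2,5] = [2,5] − [1,5] + [1,2].
The 12×6 boundary matrix has rank 6 and Smith normal form diag(1,1,1,1,1,1).

Reading off H_k = ker ∂_k / im ∂_{k+1}:

  H_0: rank C_0 − rank ∂_1 = 6 − 5 = 1, and the invariant factors of ∂_1 are all 1, so H_0 = Z.
  H_1: rank ker ∂_1 − rank ∂_2 = (12 − 5) − 6 = 1, and the invariant factors of ∂_2 are all 1, so H_1 = Z.
  H_2: rank ker ∂_2 − rank ∂_3 = (6 − 6) − 0 = 0, and there is no ∂_3, so H_2 = 0.

As a check, the Euler characteristic is 6 − 12 + 6 = 0, which agrees with 1 − 1 + 0 = 0.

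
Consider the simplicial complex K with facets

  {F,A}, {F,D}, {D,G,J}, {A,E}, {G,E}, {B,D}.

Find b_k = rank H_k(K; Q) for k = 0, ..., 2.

b_0 = 1, b_1 = 1, b_2 = 0.

We work with the vertex ordering A < B < D < E < F < G < J. The simplices of K, each written with vertices in increasing order, are:

  0-simplices (7): A, B, D, E, F, G, J
  1-simplices (8): AE, AF, BD, DF, DG, DJ, EG, GJ
  2-simplices (1): DGJ

giving chain groups C_0 ≅ Z^7, C_1 ≅ Z^8, C_2 ≅ Z^1.

The boundary map ∂_1: C_1 → C_0 is given by ∂[p,q] = [q] − [p]. For instance
  ∂BD = D − B.
The resulting 7×8 matrix has rank 6, and its Smith normal form has invariant factors (1,1,1,1,1,1).

The boundary map ∂_2: C_2 → C_1 acts by ∂[p,q,r] = [q,r] − [p,r] + [p,q]. For instance
  ∂DGJ = GJ − DJ + DG.
The resulting 8×1 matrix has rank 1, and its Smith normal form has invariant factors (1).

From H_k ≅ ker(∂_k) / im(∂_{k+1}) we obtain:

  H_0: rank C_0 − rank ∂_1 = 7 − 6 = 1, and the invariant factors of ∂_1 are all 1, so H_0 ≅ Z.
  H_1: rank ker ∂_1 − rank ∂_2 = (8 − 6) − 1 = 1, and the invariant factors of ∂_2 are all 1, so H_1 ≅ Z.
  H_2: rank ker ∂_2 − rank ∂_3 = (1 − 1) − 0 = 0, and there is no ∂_3, so H_2 ≅ 0.

As a check, the Euler characteristic is 7 − 8 + 1 = 0, which agrees with 1 − 1 + 0 = 0.

Hence the Betti numbers are b_0 = 1, b_1 = 1, b_2 = 0.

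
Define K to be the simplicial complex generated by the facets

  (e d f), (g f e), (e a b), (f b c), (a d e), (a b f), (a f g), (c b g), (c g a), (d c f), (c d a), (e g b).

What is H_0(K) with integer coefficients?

H_0 ≅ Z.

Take the total order a < b < c < d < e < f < g on the vertex set. Then K (dimension 2) consists of the simplices:

  0-simplices (7): a, b, c, d, e, f, g
  1-simplices (18): ab, ac, ad, ae, af, ag, bc, be, bf, bg, cd, cf, cg, de, df, ef, eg, fg
  2-simplices (12): abe, abf, acd, acg, ade, afg, bcf, bcg, beg, cdf, def, efg

Hence C_0 ≅ Z^7, C_1 ≅ Z^18, C_2 ≅ Z^12.

∂_1: C_1 → C_0 maps an edge to its endpoints' difference, ∂[p,q] = q − p. For instance
  ∂cf = f − c.
As a 7×18 matrix over Z this has rank 6, with invariant factors (1,1,1,1,1,1).

The boundary map ∂_2: C_2 → C_1 acts by ∂[p,q,r] = [q,r] − [p,r] + [p,q]. For instance
  ∂afg = fg − ag + af,
  ∂ade = de − ae + ad.
This gives a 18×12 integer matrix of rank 12; reducing to Smith normal form yields diagonal entries (1,1,1,1,1,1,1,1,1,1,1,2).

Reading off H_k = ker ∂_k / im ∂_{k+1}:

  H_0: rank C_0 − rank ∂_1 = 7 − 6 = 1, and the invariant factors of ∂_1 are all 1, so H_0 = Z.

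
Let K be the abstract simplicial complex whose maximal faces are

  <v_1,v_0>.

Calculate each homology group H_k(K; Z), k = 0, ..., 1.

We work with the vertex ordering v_0 < v_1. The simplices of K, each written with vertices in increasing order, are:

  0-simplices (2): [v_0], [v_1]
  1-simplices (1): [v_0,v_1]

so the chain groups are C_0 ≅ Z^2, C_1 ≅ Z^1.

Boundary ∂_1: C_1 → C_0 is given by ∂[p,q] = [q] − [p].
This gives a 2×1 integer matrix of rank 1; reducing to Smith normal form yields diagonal entries (1).

Now H_k = ker ∂_k / im ∂_{k+1}, so:

  H_0: rank C_0 − rank ∂_1 = 2 − 1 = 1, and the invariant factors of ∂_1 are all 1, so H_0 = Z.
  H_1: rank ker ∂_1 − rank ∂_2 = (1 − 1) − 0 = 0, and there is no ∂_2, so H_1 = 0.

H_0 = Z,  H_1 = 0.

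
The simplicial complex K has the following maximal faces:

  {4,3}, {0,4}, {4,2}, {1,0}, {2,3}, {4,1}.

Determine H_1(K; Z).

Order the vertices as 0 < 1 < 2 < 3 < 4. Listing each simplex with vertices in this order, K has dimension 1 with simplices:

  0-simplices (5): [0], [1], [2], [3], [4]
  1-simplices (6): [0,1], [0,4], [1,4], [2,3], [2,4], [3,4]

giving chain groups C_0 ≅ Z^5, C_1 ≅ Z^6.

The boundary map ∂_1: C_1 → C_0 is given by ∂[p,q] = [q] − [p].
This gives a 5×6 integer matrix of rank 4; reducing to Smith normal form yields diagonal entries (1,1,1,1).

Now H_k = ker ∂_k / im ∂_{k+1}, so:

  H_1: rank ker ∂_1 − rank ∂_2 = (6 − 4) − 0 = 2, and there is no ∂_2, so H_1 ≅ Z^2.

H_1 = Z^2.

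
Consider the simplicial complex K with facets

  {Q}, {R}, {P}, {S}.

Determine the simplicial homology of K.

Take the total order P < Q < R < S on the vertex set. Then K (dimension 0) consists of the simplices:

  0-simplices (4): P, Q, R, S

so the chain groups are C_0 ≅ Z^4.

Computing H_k = (kernel of ∂_k) / (image of ∂_{k+1}):

  H_0: rank C_0 − rank ∂_1 = 4 − 0 = 4, and there is no ∂_1, so H_0 ≅ Z^4.

H_0 ≅ Z^4.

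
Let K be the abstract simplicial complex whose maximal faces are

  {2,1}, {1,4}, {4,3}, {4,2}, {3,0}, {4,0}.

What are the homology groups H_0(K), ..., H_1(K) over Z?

Fix the vertex order 0 < 1 < 2 < 3 < 4 and write every simplex with vertices in increasing order. Then dim K = 1 and the simplices of K are:

  0-simplices (5): [0], [1], [2], [3], [4]
  1-simplices (6): [0,3], [0,4], [1,2], [1,4], [2,4], [3,4]

so the chain groups are C_0 ≅ Z^5, C_1 ≅ Z^6.

Boundary ∂_1: C_1 → C_0 is given by ∂[p,q] = [q] − [p].
As a 5×6 matrix over Z this has rank 4, with invariant factors (1,1,1,1).

From H_k ≅ ker(∂_k) / im(∂_{k+1}) we obtain:

  H_0: rank C_0 − rank ∂_1 = 5 − 4 = 1, and the invariant factors of ∂_1 are all 1, so H_0 = Z.
  H_1: rank ker ∂_1 − rank ∂_2 = (6 − 4) − 0 = 2, and there is no ∂_2, so H_1 = Z^2.

As a check, the Euler characteristic is 5 − 6 = -1, which agrees with 1 − 2 = -1.

H_0 ≅ Z,  H_1 ≅ Z^2.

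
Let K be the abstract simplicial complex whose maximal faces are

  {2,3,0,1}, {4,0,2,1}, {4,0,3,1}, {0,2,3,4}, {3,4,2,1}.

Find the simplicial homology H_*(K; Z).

Order the vertices as 0 < 1 < 2 < 3 < 4. Listing each simplex with vertices in this order, K has dimension 3 with simplices:

  0-simplices (5): [0], [1], [2], [3], [4]
  1-simplices (10): [0,1], [0,2], [0,3], [0,4], [1,2], [1,3], [1,4], [2,3], [2,4], [3,4]
  2-simplices (10): [0,1,2], [0,1,3], [0,1,4], [0,2,3], [0,2,4], [0,3,4], [1,2,3], [1,2,4], [1,3,4], [2,3,4]
  3-simplices (5): [0,1,2,3], [0,1,2,4], [0,1,3,4], [0,2,3,4], [1,2,3,4]

giving chain groups C_0 ≅ Z^5, C_1 ≅ Z^10, C_2 ≅ Z^10, C_3 ≅ Z^5.

Boundary ∂_1: C_1 → C_0 is given by ∂[p,q] = [q] − [p].
As a 5×10 matrix over Z this has rank 4, with invariant factors (1,1,1,1).

∂_2: C_2 → C_1 acts by ∂[p,q,r] = [q,r] − [p,r] + [p,q]. For instance
  ∂[0,1,2] = [1,2] − [0,2] + [0,1],
  ∂[0,1,4] = [1,4] − [0,4] + [0,1].
This gives a 10×10 integer matrix of rank 6; reducing to Smith normal form yields diagonal entries (1,1,1,1,1,1).

The boundary map ∂_3: C_3 → C_2 sends each 3-simplex σ to the alternating sum Σ_i (−1)^i (σ with its i-th vertex removed). For instance
  ∂[0,1,3,4] = [1,3,4] − [0,3,4] + [0,1,4] − [0,1,3],
  ∂[0,2,3,4] = [2,3,4] − [0,3,4] + [0,2,4] − [0,2,3].
The 10×5 boundary matrix has rank 4 and Smith normal form diag(1,1,1,1).

From H_k ≅ ker(∂_k) / im(∂_{k+1}) we obtain:

  H_0: rank C_0 − rank ∂_1 = 5 − 4 = 1, and the invariant factors of ∂_1 are all 1, so H_0 = Z.
  H_1: rank ker ∂_1 − rank ∂_2 = (10 − 4) − 6 = 0, and the invariant factors of ∂_2 are all 1, so H_1 = 0.
  H_2: rank ker ∂_2 − rank ∂_3 = (10 − 6) − 4 = 0, and the invariant factors of ∂_3 are all 1, so H_2 = 0.
  H_3: rank ker ∂_3 − rank ∂_4 = (5 − 4) − 0 = 1, and there is no ∂_4, so H_3 = Z.

As a check, the Euler characteristic is 5 − 10 + 10 − 5 = 0, which agrees with 1 − 0 + 0 − 1 = 0.
(K is a triangulation of the 3-sphere S^3.)

H_0 = Z,  H_1 = 0,  H_2 = 0,  H_3 = Z.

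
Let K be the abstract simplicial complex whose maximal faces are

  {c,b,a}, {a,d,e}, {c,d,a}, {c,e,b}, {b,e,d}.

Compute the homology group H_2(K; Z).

Fix the vertex order a < b < c < d < e and write every simplex with vertices in increasing order. Then dim K = 2 and the simplices of K are:

  0-simplices (5): a, b, c, d, e
  1-simplices (10): ab, ac, ad, ae, bc, bd, be, cd, ce, de
  2-simplices (5): abc, acd, ade, bce, bde

Hence C_0 ≅ Z^5, C_1 ≅ Z^10, C_2 ≅ Z^5.

∂_1: C_1 → C_0 maps an edge to its endpoints' difference, ∂[p,q] = q − p. For instance
  ∂bc = c − b.
This gives a 5×10 integer matrix of rank 4; reducing to Smith normal form yields diagonal entries (1,1,1,1).

∂_2: C_2 → C_1 sends each 2-simplex [p,q,r] to [q,r] − [p,r] + [p,q]. For instance
  ∂bde = de − be + bd,
  ∂acd = cd − ad + ac.
The resulting 10×5 matrix has rank 5, and its Smith normal form has invariant factors (1,1,1,1,1).

From H_k ≅ ker(∂_k) / im(∂_{k+1}) we obtain:

  H_2: rank ker ∂_2 − rank ∂_3 = (5 − 5) − 0 = 0, and there is no ∂_3, so H_2 ≅ 0.

H_2 ≅ 0.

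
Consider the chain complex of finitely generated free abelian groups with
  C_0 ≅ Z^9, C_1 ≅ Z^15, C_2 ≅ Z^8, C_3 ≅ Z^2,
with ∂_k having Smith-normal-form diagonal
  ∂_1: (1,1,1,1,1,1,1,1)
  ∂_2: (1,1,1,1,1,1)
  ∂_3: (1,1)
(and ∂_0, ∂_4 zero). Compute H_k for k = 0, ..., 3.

H_0: b_0 = 9 − 0 − 8 = 1; torsion from ∂_1 factors > 1: none. So H_0 = Z.
H_1: b_1 = 15 − 8 − 6 = 1; torsion from ∂_2 factors > 1: none. So H_1 = Z.
H_2: b_2 = 8 − 6 − 2 = 0; torsion from ∂_3 factors > 1: none. So H_2 = 0.
H_3: b_3 = 2 − 2 − 0 = 0; torsion from ∂_4 factors > 1: none. So H_3 = 0.

H_0 = Z,  H_1 = Z,  H_2 = 0,  H_3 = 0.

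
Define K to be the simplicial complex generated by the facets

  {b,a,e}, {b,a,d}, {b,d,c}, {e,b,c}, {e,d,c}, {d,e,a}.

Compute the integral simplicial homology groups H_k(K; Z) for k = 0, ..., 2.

H_0 = Z,  H_1 = 0,  H_2 = Z.

Take the total order a < b < c < d < e on the vertex set. Then K (dimension 2) consists of the simplices:

  0-simplices (5): a, b, c, d, e
  1-simplices (9): ab, ad, ae, bc, bd, be, cd, ce, de
  2-simplices (6): abd, abe, ade, bcd, bce, cde

Hence C_0 ≅ Z^5, C_1 ≅ Z^9, C_2 ≅ Z^6.

The boundary map ∂_1: C_1 → C_0 sends each edge [p,q] (with p < q) to q − p.
As a 5×9 matrix over Z this has rank 4, with invariant factors (1,1,1,1).

∂_2: C_2 → C_1 acts by ∂[p,q,r] = [q,r] − [p,r] + [p,q]. For instance
  ∂bce = ce − be + bc,
  ∂abe = be − ae + ab.
The 9×6 boundary matrix has rank 5 and Smith normal form diag(1,1,1,1,1).

From H_k ≅ ker(∂_k) / im(∂_{k+1}) we obtain:

  H_0: rank C_0 − rank ∂_1 = 5 − 4 = 1, and the invariant factors of ∂_1 are all 1, so H_0 = Z.
  H_1: rank ker ∂_1 − rank ∂_2 = (9 − 4) − 5 = 0, and the invariant factors of ∂_2 are all 1, so H_1 = 0.
  H_2: rank ker ∂_2 − rank ∂_3 = (6 − 5) − 0 = 1, and there is no ∂_3, so H_2 = Z.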